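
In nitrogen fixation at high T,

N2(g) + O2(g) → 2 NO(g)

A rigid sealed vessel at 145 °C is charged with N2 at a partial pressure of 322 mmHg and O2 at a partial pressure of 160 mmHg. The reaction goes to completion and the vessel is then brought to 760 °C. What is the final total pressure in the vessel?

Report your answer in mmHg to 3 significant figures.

At constant V, partial pressures at 145 °C are proportional to moles, so apply stoichiometry directly to pressures.
P(O2) required for 322 mmHg of N2 = (1/1) × 322 = 322.0 mmHg; available 160 mmHg, so O2 is limiting.
P(N2) remaining = 322 − (1/1) × 160 = 162.0 mmHg
P(gaseous products) = (2)/1 × 160 = 320.0 mmHg
P_total at 145 °C = 162.0 + 320.0 = 482.0 mmHg
Scaling to 760 °C: P = 482.0 × 1033.15/418.15 = 1191 mmHg

1190 mmHg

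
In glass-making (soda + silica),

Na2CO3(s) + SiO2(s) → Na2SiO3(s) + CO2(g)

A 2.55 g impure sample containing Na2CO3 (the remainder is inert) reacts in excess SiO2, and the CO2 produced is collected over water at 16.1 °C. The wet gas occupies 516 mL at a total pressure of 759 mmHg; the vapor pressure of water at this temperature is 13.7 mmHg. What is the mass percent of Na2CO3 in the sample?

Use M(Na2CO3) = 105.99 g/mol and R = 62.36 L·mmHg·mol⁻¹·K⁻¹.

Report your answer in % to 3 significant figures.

88.6 %

P(CO2) = 759 − 13.7 = 745.3 mmHg
n(CO2) = PV/RT = (745.3 × 0.5160) / (62.36 × 289.25) = 0.02132 mol
n(Na2CO3) = (1/1) × 0.02132 = 0.02132 mol
m(Na2CO3) = 0.02132 × 105.99 = 2.260 g
%Na2CO3 = 2.260 / 2.55 × 100 = 88.63%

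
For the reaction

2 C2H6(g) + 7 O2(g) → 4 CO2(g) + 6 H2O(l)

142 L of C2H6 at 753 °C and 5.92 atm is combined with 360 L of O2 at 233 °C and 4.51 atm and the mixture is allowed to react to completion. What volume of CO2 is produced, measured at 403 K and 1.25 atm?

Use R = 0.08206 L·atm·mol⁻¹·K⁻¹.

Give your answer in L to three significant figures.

528 L

n(C2H6) = PV/RT = (5.92 × 142) / (0.08206 × 1026.15) = 9.983 mol
n(O2) = PV/RT = (4.51 × 360) / (0.08206 × 506.15) = 39.09 mol
For 9.983 mol C2H6, stoichiometry requires (7/2) × 9.983 = 34.94 mol O2; 39.09 mol is available, so C2H6 is limiting.
n(CO2) = (4/2) × 9.983 = 19.97 mol
V(CO2) = nRT/P = 19.97 × 0.08206 × 403 / 1.25 = 528.3 L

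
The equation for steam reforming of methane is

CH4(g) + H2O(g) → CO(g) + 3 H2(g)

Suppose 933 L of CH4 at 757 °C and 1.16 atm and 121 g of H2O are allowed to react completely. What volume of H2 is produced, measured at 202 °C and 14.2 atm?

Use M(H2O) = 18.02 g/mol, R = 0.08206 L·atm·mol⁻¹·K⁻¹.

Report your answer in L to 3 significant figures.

n(CH4) = PV/RT = (1.16 × 933) / (0.08206 × 1030.15) = 12.80 mol
n(H2O) = 121 / 18.02 = 6.715 mol
For 12.80 mol CH4, stoichiometry requires (1/1) × 12.80 = 12.80 mol H2O; 6.715 mol is available, so H2O is limiting.
n(H2) = (3/1) × 6.715 = 20.14 mol
V(H2) = nRT/P = 20.14 × 0.08206 × 475.15 / 14.2 = 55.30 L

55.3 L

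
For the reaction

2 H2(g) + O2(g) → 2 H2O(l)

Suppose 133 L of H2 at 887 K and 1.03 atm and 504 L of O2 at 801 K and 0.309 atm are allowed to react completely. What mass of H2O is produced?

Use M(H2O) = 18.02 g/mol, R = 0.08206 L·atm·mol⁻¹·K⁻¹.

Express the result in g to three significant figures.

n(H2) = PV/RT = (1.03 × 133) / (0.08206 × 887) = 1.882 mol
n(O2) = PV/RT = (0.309 × 504) / (0.08206 × 801) = 2.369 mol
For 1.882 mol H2, stoichiometry requires (1/2) × 1.882 = 0.9410 mol O2; 2.369 mol is available, so H2 is limiting.
n(H2O) = (2/2) × 1.882 = 1.882 mol
m(H2O) = 1.882 × 18.02 = 33.91 g

33.9 g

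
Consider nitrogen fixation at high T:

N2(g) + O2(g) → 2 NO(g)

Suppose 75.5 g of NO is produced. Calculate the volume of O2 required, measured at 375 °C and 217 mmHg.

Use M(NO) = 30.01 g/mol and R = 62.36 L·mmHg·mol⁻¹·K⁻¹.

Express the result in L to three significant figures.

n(NO) = 75.50 / 30.01 = 2.516 mol
n(O2) = (1/2) × 2.516 = 1.258 mol
V = nRT/P = 1.258 × 62.36 × 648.15 / 217 = 234.3 L

234 L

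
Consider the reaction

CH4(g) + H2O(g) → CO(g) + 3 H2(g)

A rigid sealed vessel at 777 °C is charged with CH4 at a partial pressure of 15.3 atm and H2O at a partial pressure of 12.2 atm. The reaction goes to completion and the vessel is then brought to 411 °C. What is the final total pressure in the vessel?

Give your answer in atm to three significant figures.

At constant V, partial pressures at 777 °C are proportional to moles, so apply stoichiometry directly to pressures.
P(H2O) required for 15.3 atm of CH4 = (1/1) × 15.3 = 15.30 atm; available 12.2 atm, so H2O is limiting.
P(CH4) remaining = 15.3 − (1/1) × 12.2 = 3.100 atm
P(gaseous products) = (1+3)/1 × 12.2 = 48.80 atm
P_total at 777 °C = 3.100 + 48.80 = 51.90 atm
Scaling to 411 °C: P = 51.90 × 684.15/1050.15 = 33.81 atm

33.8 atm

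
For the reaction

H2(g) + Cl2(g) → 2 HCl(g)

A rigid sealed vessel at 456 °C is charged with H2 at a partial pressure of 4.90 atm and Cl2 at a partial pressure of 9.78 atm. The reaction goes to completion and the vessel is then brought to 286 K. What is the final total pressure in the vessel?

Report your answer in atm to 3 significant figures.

5.76 atm

With V and T fixed, P_i ∝ n_i, so the mole ratios apply directly to partial pressures at 456 °C.
P(Cl2) required for 4.90 atm of H2 = (1/1) × 4.90 = 4.900 atm; available 9.78 atm, so H2 is limiting.
P(Cl2) remaining = 9.78 − (1/1) × 4.90 = 4.880 atm
P(gaseous products) = (2)/1 × 4.90 = 9.800 atm
P_total at 456 °C = 4.880 + 9.800 = 14.68 atm
Scaling to 286 K: P = 14.68 × 286/729.15 = 5.758 atm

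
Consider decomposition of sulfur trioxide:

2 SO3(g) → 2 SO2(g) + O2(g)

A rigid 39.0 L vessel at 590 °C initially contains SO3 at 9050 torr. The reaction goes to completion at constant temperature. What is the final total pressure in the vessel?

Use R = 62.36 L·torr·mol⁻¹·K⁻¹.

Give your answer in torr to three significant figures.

13600 torr

At constant T and V, P ∝ n(gas): 2 mol gas → 3 mol gas.
P_final = (3/2) × 9050 = 13580 torr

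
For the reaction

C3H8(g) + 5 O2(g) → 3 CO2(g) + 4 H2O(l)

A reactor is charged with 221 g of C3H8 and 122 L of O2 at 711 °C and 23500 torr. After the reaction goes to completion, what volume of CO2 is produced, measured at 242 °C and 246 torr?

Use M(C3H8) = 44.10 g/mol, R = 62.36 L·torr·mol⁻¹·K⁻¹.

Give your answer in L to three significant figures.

n(C3H8) = 221 / 44.10 = 5.011 mol
n(O2) = PV/RT = (23500 × 122) / (62.36 × 984.15) = 46.72 mol
For 5.011 mol C3H8, stoichiometry requires (5/1) × 5.011 = 25.05 mol O2; 46.72 mol is available, so C3H8 is limiting.
n(CO2) = (3/1) × 5.011 = 15.03 mol
V(CO2) = nRT/P = 15.03 × 62.36 × 515.15 / 246 = 1963 L

1960 L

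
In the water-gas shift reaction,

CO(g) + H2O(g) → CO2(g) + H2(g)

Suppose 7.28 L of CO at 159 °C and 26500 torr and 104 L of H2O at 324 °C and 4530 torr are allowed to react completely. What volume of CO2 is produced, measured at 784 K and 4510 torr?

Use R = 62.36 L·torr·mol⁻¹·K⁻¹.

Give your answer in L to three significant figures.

n(CO) = PV/RT = (26500 × 7.28) / (62.36 × 432.15) = 7.159 mol
n(H2O) = PV/RT = (4530 × 104) / (62.36 × 597.15) = 12.65 mol
For 7.159 mol CO, stoichiometry requires (1/1) × 7.159 = 7.159 mol H2O; 12.65 mol is available, so CO is limiting.
n(CO2) = (1/1) × 7.159 = 7.159 mol
V(CO2) = nRT/P = 7.159 × 62.36 × 784 / 4510 = 77.61 L

77.6 L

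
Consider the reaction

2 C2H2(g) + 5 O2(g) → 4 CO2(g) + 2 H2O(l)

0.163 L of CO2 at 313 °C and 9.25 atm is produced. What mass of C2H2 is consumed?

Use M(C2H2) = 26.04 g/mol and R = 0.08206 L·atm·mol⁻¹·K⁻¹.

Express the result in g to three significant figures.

0.408 g

n(CO2) = PV/RT = (9.25 × 0.163) / (0.08206 × 586.15) = 0.03135 mol
n(C2H2) = (2/4) × 0.03135 = 0.01568 mol
m(C2H2) = 0.01568 × 26.04 = 0.4083 g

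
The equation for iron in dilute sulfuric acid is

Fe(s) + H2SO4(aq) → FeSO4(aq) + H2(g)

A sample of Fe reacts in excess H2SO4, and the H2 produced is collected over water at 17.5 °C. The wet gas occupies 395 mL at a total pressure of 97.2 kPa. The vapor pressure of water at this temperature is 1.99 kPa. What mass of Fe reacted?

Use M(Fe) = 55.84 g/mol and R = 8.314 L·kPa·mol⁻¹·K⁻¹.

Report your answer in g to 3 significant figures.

0.869 g

P(H2) = 97.2 − 1.99 = 95.21 kPa
n(H2) = PV/RT = (95.21 × 0.3950) / (8.314 × 290.65) = 0.01556 mol
n(Fe) = (1/1) × 0.01556 = 0.01556 mol
m(Fe) = 0.01556 × 55.84 = 0.8689 g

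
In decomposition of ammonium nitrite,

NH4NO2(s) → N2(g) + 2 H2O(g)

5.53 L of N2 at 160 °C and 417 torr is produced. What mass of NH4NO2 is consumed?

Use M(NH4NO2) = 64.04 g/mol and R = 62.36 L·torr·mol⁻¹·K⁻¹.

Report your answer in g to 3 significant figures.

5.47 g

n(N2) = PV/RT = (417 × 5.53) / (62.36 × 433.15) = 0.08537 mol
n(NH4NO2) = (1/1) × 0.08537 = 0.08537 mol
m(NH4NO2) = 0.08537 × 64.04 = 5.467 g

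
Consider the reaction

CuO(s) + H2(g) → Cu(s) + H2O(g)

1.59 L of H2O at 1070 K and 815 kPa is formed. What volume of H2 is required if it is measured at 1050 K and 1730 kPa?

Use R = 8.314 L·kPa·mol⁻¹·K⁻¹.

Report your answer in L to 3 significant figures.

n(H2O) = PV/RT = (815 × 1.59) / (8.314 × 1070) = 0.1457 mol
n(H2) = (1/1) × 0.1457 = 0.1457 mol
V = nRT/P = 0.1457 × 8.314 × 1050 / 1730 = 0.7352 L

0.735 L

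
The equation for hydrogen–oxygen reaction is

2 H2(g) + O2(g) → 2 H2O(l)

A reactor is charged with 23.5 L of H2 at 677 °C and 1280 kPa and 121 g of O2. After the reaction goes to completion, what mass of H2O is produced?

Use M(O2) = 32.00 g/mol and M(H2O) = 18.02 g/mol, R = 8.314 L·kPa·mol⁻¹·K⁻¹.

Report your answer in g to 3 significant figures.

68.6 g

n(H2) = PV/RT = (1280 × 23.5) / (8.314 × 950.15) = 3.808 mol
n(O2) = 121 / 32.00 = 3.781 mol
For 3.808 mol H2, stoichiometry requires (1/2) × 3.808 = 1.904 mol O2; 3.781 mol is available, so H2 is limiting.
n(H2O) = (2/2) × 3.808 = 3.808 mol
m(H2O) = 3.808 × 18.02 = 68.62 g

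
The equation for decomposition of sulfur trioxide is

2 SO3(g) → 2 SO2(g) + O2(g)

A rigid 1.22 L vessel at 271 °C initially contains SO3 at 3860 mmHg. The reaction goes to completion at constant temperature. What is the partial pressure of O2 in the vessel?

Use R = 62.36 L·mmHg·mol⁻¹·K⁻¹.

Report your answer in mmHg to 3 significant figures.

n(SO3)₀ = PV/RT = (3860 × 1.22) / (62.36 × 544.15) = 0.1388 mol
n(O2) = (1/2) × 0.1388 = 0.06940 mol
P(O2) = nRT/V = 0.06940 × 62.36 × 544.15 / 1.22 = 1930 mmHg

1930 mmHg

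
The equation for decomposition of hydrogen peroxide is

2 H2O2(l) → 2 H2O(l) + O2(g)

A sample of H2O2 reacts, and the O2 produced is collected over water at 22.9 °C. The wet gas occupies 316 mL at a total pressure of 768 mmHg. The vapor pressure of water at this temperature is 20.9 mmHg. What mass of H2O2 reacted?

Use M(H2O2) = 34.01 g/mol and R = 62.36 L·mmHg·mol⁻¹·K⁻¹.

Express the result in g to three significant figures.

0.870 g

P(O2) = 768 − 20.9 = 747.1 mmHg
n(O2) = PV/RT = (747.1 × 0.3160) / (62.36 × 296.05) = 0.01279 mol
n(H2O2) = (2/1) × 0.01279 = 0.02558 mol
m(H2O2) = 0.02558 × 34.01 = 0.8700 g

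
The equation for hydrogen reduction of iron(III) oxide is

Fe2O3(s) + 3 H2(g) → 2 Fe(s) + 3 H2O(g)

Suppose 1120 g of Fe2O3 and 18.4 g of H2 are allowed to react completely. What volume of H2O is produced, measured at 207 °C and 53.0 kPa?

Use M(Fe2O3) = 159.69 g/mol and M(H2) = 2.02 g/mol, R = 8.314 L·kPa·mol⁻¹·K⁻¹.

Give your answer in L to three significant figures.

n(Fe2O3) = 1120 / 159.69 = 7.014 mol
n(H2) = 18.4 / 2.02 = 9.109 mol
For 7.014 mol Fe2O3, stoichiometry requires (3/1) × 7.014 = 21.04 mol H2; 9.109 mol is available, so H2 is limiting.
n(H2O) = (3/3) × 9.109 = 9.109 mol
V(H2O) = nRT/P = 9.109 × 8.314 × 480.15 / 53.0 = 686.1 L

686 L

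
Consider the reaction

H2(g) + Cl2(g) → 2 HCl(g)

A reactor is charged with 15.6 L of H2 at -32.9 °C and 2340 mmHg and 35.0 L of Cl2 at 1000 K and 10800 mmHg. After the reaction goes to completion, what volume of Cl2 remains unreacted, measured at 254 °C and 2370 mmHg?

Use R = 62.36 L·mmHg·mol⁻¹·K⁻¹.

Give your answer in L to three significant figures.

n(H2) = PV/RT = (2340 × 15.6) / (62.36 × 240.25) = 2.437 mol
n(Cl2) = PV/RT = (10800 × 35.0) / (62.36 × 1000) = 6.062 mol
For 2.437 mol H2, stoichiometry requires (1/1) × 2.437 = 2.437 mol Cl2; 6.062 mol is available, so H2 is limiting.
n(Cl2) consumed = (1/1) × 2.437 = 2.437 mol; remaining = 6.062 − 2.437 = 3.625 mol
V(Cl2) = nRT/P = 3.625 × 62.36 × 527.15 / 2370 = 50.28 L

50.3 L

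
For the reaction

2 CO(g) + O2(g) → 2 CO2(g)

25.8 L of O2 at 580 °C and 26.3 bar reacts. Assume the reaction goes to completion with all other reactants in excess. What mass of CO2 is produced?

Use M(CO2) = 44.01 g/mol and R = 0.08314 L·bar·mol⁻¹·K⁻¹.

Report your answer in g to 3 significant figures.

n(O2) = PV/RT = (26.3 × 25.8) / (0.08314 × 853.15) = 9.566 mol
n(CO2) = (2/1) × 9.566 = 19.13 mol
m(CO2) = 19.13 × 44.01 = 841.9 g

842 g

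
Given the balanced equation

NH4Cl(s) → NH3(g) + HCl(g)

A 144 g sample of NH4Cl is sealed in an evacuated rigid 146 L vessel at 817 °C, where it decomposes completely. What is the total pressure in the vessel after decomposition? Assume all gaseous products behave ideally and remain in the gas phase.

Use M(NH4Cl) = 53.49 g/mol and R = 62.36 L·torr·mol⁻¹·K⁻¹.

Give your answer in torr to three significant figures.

n(NH4Cl) = 144 / 53.49 = 2.692 mol
n(gas produced) = (2/1) × 2.692 = 5.384 mol
P = nRT/V = 5.384 × 62.36 × 1090.15 / 146 = 2507 torr

2510 torr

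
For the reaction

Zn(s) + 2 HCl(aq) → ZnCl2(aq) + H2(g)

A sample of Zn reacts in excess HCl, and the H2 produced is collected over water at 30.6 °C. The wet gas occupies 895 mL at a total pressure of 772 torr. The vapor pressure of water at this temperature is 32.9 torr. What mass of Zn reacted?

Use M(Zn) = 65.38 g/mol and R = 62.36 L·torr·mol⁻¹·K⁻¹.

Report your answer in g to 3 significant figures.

P(H2) = 772 − 32.9 = 739.1 torr
n(H2) = PV/RT = (739.1 × 0.8950) / (62.36 × 303.75) = 0.03492 mol
n(Zn) = (1/1) × 0.03492 = 0.03492 mol
m(Zn) = 0.03492 × 65.38 = 2.283 g

2.28 g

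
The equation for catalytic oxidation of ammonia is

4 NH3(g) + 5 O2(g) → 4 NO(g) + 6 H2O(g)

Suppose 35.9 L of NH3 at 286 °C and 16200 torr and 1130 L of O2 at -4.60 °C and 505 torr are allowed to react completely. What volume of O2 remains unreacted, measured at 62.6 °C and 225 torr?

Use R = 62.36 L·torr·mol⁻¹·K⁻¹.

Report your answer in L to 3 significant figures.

n(NH3) = PV/RT = (16200 × 35.9) / (62.36 × 559.15) = 16.68 mol
n(O2) = PV/RT = (505 × 1130) / (62.36 × 268.55) = 34.08 mol
For 16.68 mol NH3, stoichiometry requires (5/4) × 16.68 = 20.85 mol O2; 34.08 mol is available, so NH3 is limiting.
n(O2) consumed = (5/4) × 16.68 = 20.85 mol; remaining = 34.08 − 20.85 = 13.23 mol
V(O2) = nRT/P = 13.23 × 62.36 × 335.75 / 225 = 1231 L

1230 L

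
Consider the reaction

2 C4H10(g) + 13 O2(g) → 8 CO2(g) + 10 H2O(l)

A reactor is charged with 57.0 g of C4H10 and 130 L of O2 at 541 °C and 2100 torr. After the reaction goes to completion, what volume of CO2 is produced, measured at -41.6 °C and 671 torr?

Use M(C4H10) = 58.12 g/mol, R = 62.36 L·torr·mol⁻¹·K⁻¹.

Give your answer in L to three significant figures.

71.2 L

n(C4H10) = 57.0 / 58.12 = 0.9807 mol
n(O2) = PV/RT = (2100 × 130) / (62.36 × 814.15) = 5.377 mol
For 0.9807 mol C4H10, stoichiometry requires (13/2) × 0.9807 = 6.375 mol O2; 5.377 mol is available, so O2 is limiting.
n(CO2) = (8/13) × 5.377 = 3.309 mol
V(CO2) = nRT/P = 3.309 × 62.36 × 231.55 / 671 = 71.21 L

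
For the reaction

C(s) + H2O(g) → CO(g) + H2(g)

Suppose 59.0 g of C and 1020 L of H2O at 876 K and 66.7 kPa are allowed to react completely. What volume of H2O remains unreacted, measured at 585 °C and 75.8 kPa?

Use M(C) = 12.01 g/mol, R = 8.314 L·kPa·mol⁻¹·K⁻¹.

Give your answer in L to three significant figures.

417 L

n(C) = 59.0 / 12.01 = 4.913 mol
n(H2O) = PV/RT = (66.7 × 1020) / (8.314 × 876) = 9.341 mol
For 4.913 mol C, stoichiometry requires (1/1) × 4.913 = 4.913 mol H2O; 9.341 mol is available, so C is limiting.
n(H2O) consumed = (1/1) × 4.913 = 4.913 mol; remaining = 9.341 − 4.913 = 4.428 mol
V(H2O) = nRT/P = 4.428 × 8.314 × 858.15 / 75.8 = 416.8 L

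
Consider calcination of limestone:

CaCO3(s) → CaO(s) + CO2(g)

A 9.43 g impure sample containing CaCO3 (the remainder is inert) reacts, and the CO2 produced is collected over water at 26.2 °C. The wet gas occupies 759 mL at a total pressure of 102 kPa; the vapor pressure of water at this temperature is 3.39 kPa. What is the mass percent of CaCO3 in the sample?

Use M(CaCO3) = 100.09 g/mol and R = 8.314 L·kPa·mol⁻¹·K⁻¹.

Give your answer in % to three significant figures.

P(CO2) = 102 − 3.39 = 98.61 kPa
n(CO2) = PV/RT = (98.61 × 0.7590) / (8.314 × 299.35) = 0.03007 mol
n(CaCO3) = (1/1) × 0.03007 = 0.03007 mol
m(CaCO3) = 0.03007 × 100.09 = 3.010 g
%CaCO3 = 3.010 / 9.43 × 100 = 31.92%

31.9 %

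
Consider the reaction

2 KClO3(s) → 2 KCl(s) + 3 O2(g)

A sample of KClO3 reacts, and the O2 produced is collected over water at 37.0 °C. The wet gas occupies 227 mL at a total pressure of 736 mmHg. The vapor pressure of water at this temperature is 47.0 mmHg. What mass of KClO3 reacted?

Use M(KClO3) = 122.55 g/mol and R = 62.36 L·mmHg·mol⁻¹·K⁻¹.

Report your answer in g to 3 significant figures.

0.661 g

P(O2) = 736 − 47.0 = 689.0 mmHg
n(O2) = PV/RT = (689.0 × 0.2270) / (62.36 × 310.15) = 0.008087 mol
n(KClO3) = (2/3) × 0.008087 = 0.005391 mol
m(KClO3) = 0.005391 × 122.55 = 0.6607 g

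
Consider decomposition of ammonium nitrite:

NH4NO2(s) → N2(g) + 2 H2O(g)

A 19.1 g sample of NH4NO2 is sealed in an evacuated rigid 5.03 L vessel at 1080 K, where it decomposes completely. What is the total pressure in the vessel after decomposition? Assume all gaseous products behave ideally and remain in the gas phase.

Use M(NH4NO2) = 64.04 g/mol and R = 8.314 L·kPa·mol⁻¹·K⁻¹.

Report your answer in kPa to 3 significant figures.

n(NH4NO2) = 19.1 / 64.04 = 0.2983 mol
n(gas produced) = (3/1) × 0.2983 = 0.8949 mol
P = nRT/V = 0.8949 × 8.314 × 1080 / 5.03 = 1597 kPa

1600 kPa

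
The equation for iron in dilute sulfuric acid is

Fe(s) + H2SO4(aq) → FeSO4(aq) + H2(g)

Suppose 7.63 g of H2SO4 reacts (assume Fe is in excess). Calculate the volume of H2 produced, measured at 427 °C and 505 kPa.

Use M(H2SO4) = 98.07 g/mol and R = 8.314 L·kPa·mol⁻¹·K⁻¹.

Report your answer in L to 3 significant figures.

0.897 L

n(H2SO4) = 7.630 / 98.07 = 0.07780 mol
n(H2) = (1/1) × 0.07780 = 0.07780 mol
V = nRT/P = 0.07780 × 8.314 × 700.15 / 505 = 0.8968 L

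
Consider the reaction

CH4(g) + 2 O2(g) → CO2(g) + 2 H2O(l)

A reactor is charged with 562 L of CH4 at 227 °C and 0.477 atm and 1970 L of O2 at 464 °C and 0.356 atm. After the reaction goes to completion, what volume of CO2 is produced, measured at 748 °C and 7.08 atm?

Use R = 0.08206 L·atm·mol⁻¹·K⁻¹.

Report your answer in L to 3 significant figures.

n(CH4) = PV/RT = (0.477 × 562) / (0.08206 × 500.15) = 6.532 mol
n(O2) = PV/RT = (0.356 × 1970) / (0.08206 × 737.15) = 11.59 mol
For 6.532 mol CH4, stoichiometry requires (2/1) × 6.532 = 13.06 mol O2; 11.59 mol is available, so O2 is limiting.
n(CO2) = (1/2) × 11.59 = 5.795 mol
V(CO2) = nRT/P = 5.795 × 0.08206 × 1021.15 / 7.08 = 68.59 L

68.6 L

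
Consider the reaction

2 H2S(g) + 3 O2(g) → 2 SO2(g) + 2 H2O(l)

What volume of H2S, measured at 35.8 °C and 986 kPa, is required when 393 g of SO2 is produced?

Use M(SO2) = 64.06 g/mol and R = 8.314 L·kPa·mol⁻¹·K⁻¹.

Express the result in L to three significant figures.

16.0 L

n(SO2) = 393.0 / 64.06 = 6.135 mol
n(H2S) = (2/2) × 6.135 = 6.135 mol
V = nRT/P = 6.135 × 8.314 × 308.95 / 986 = 15.98 L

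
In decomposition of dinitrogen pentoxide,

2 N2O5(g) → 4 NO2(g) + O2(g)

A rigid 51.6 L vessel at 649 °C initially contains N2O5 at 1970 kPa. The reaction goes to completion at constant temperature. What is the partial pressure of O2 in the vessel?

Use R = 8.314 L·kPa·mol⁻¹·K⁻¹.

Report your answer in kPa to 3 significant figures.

985 kPa

n(N2O5)₀ = PV/RT = (1970 × 51.6) / (8.314 × 922.15) = 13.26 mol
n(O2) = (1/2) × 13.26 = 6.630 mol
P(O2) = nRT/V = 6.630 × 8.314 × 922.15 / 51.6 = 985.1 kPa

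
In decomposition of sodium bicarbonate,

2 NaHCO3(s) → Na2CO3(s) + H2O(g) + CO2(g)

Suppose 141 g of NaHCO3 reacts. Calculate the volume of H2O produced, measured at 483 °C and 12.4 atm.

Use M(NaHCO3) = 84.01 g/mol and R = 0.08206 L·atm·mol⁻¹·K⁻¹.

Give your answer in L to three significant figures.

n(NaHCO3) = 141.0 / 84.01 = 1.678 mol
n(H2O) = (1/2) × 1.678 = 0.8390 mol
V = nRT/P = 0.8390 × 0.08206 × 756.15 / 12.4 = 4.198 L

4.20 L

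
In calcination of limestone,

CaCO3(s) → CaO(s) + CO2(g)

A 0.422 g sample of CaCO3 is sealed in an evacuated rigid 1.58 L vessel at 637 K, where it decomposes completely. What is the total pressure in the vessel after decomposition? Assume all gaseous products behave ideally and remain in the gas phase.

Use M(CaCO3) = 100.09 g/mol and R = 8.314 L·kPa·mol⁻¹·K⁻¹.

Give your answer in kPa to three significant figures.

n(CaCO3) = 0.422 / 100.09 = 0.004216 mol
n(gas produced) = (1/1) × 0.004216 = 0.004216 mol
P = nRT/V = 0.004216 × 8.314 × 637 / 1.58 = 14.13 kPa

14.1 kPa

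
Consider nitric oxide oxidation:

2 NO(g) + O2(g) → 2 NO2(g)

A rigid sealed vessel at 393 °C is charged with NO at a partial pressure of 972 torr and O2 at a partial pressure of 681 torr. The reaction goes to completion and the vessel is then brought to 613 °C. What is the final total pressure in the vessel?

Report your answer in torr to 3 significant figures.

With V and T fixed, P_i ∝ n_i, so the mole ratios apply directly to partial pressures at 393 °C.
P(O2) required for 972 torr of NO = (1/2) × 972 = 486.0 torr; available 681 torr, so NO is limiting.
P(O2) remaining = 681 − (1/2) × 972 = 195.0 torr
P(gaseous products) = (2)/2 × 972 = 972.0 torr
P_total at 393 °C = 195.0 + 972.0 = 1167 torr
Scaling to 613 °C: P = 1167 × 886.15/666.15 = 1552 torr

1550 torr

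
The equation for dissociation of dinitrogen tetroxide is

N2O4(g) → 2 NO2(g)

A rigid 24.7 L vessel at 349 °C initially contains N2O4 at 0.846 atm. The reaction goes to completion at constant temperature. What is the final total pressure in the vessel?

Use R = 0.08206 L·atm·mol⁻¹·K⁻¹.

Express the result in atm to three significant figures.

Since T and V are fixed, P_final/P_initial = n_final/n_initial = 2/1.
P_final = (2/1) × 0.846 = 1.692 atm

1.69 atm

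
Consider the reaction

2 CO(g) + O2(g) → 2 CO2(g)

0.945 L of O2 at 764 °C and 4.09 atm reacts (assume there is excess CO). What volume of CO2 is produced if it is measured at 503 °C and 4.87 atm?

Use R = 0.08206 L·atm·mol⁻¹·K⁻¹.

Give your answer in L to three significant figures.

1.19 L

n(O2) = PV/RT = (4.09 × 0.945) / (0.08206 × 1037.15) = 0.04541 mol
n(CO2) = (2/1) × 0.04541 = 0.09082 mol
V = nRT/P = 0.09082 × 0.08206 × 776.15 / 4.87 = 1.188 L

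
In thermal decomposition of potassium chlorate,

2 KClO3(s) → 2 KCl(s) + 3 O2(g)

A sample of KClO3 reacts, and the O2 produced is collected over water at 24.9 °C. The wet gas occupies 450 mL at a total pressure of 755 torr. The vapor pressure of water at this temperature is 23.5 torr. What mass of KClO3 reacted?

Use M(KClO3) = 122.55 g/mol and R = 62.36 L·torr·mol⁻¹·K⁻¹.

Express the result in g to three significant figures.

P(O2) = 755 − 23.5 = 731.5 torr
n(O2) = PV/RT = (731.5 × 0.4500) / (62.36 × 298.05) = 0.01771 mol
n(KClO3) = (2/3) × 0.01771 = 0.01181 mol
m(KClO3) = 0.01181 × 122.55 = 1.447 g

1.45 g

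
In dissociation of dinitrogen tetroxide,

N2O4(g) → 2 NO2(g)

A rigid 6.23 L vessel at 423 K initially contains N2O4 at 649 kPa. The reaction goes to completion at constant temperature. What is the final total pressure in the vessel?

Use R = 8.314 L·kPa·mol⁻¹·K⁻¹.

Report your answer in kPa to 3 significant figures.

1300 kPa

Rigid vessel, constant T ⇒ P scales with total gas moles (1 → 2).
P_final = (2/1) × 649 = 1298 kPa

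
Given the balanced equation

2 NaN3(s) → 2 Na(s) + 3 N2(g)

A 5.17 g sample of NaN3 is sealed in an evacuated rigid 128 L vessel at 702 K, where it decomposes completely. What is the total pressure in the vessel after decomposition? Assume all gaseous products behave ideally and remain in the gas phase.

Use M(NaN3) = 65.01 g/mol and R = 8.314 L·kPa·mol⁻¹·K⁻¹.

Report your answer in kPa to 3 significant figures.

5.44 kPa

n(NaN3) = 5.17 / 65.01 = 0.07953 mol
n(gas produced) = (3/2) × 0.07953 = 0.1193 mol
P = nRT/V = 0.1193 × 8.314 × 702 / 128 = 5.440 kPa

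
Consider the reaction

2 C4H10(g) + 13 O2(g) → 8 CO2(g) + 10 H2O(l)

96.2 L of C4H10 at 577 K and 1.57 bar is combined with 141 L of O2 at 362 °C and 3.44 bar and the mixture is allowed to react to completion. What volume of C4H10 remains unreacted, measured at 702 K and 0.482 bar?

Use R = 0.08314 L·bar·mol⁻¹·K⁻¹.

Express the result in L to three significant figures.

210 L

n(C4H10) = PV/RT = (1.57 × 96.2) / (0.08314 × 577) = 3.148 mol
n(O2) = PV/RT = (3.44 × 141) / (0.08314 × 635.15) = 9.185 mol
For 3.148 mol C4H10, stoichiometry requires (13/2) × 3.148 = 20.46 mol O2; 9.185 mol is available, so O2 is limiting.
n(C4H10) consumed = (2/13) × 9.185 = 1.413 mol; remaining = 3.148 − 1.413 = 1.735 mol
V(C4H10) = nRT/P = 1.735 × 0.08314 × 702 / 0.482 = 210.1 L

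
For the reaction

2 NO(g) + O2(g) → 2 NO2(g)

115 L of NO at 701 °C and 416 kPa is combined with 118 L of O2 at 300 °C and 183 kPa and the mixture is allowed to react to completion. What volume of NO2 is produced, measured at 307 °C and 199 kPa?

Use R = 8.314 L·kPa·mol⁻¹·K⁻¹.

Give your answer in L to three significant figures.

n(NO) = PV/RT = (416 × 115) / (8.314 × 974.15) = 5.907 mol
n(O2) = PV/RT = (183 × 118) / (8.314 × 573.15) = 4.532 mol
For 5.907 mol NO, stoichiometry requires (1/2) × 5.907 = 2.954 mol O2; 4.532 mol is available, so NO is limiting.
n(NO2) = (2/2) × 5.907 = 5.907 mol
V(NO2) = nRT/P = 5.907 × 8.314 × 580.15 / 199 = 143.2 L

143 L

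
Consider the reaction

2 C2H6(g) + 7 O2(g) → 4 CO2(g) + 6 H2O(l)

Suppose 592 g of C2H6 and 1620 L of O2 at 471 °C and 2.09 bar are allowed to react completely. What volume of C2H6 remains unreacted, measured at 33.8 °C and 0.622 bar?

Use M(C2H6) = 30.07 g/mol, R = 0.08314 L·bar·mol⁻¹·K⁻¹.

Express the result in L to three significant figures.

166 L

n(C2H6) = 592 / 30.07 = 19.69 mol
n(O2) = PV/RT = (2.09 × 1620) / (0.08314 × 744.15) = 54.73 mol
For 19.69 mol C2H6, stoichiometry requires (7/2) × 19.69 = 68.92 mol O2; 54.73 mol is available, so O2 is limiting.
n(C2H6) consumed = (2/7) × 54.73 = 15.64 mol; remaining = 19.69 − 15.64 = 4.050 mol
V(C2H6) = nRT/P = 4.050 × 0.08314 × 306.95 / 0.622 = 166.2 L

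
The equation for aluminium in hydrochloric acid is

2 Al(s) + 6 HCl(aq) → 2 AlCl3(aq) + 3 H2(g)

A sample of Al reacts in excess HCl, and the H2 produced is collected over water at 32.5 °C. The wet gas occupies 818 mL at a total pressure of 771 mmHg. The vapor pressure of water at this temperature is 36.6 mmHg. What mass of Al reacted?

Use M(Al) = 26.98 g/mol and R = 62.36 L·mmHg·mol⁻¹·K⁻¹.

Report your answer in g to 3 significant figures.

P(H2) = 771 − 36.6 = 734.4 mmHg
n(H2) = PV/RT = (734.4 × 0.8180) / (62.36 × 305.65) = 0.03152 mol
n(Al) = (2/3) × 0.03152 = 0.02101 mol
m(Al) = 0.02101 × 26.98 = 0.5668 g

0.567 g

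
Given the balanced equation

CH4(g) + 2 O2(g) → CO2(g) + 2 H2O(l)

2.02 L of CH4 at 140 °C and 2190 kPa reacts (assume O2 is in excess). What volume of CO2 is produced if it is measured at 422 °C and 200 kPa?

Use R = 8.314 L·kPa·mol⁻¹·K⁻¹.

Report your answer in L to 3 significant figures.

37.2 L

n(CH4) = PV/RT = (2190 × 2.02) / (8.314 × 413.15) = 1.288 mol
n(CO2) = (1/1) × 1.288 = 1.288 mol
V = nRT/P = 1.288 × 8.314 × 695.15 / 200 = 37.22 L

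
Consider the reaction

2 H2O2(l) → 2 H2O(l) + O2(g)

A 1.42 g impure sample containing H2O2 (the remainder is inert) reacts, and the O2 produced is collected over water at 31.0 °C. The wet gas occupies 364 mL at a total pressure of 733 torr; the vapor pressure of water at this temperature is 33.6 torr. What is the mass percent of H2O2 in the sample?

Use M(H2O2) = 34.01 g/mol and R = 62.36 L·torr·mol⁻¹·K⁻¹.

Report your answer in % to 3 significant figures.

64.3 %

P(O2) = 733 − 33.6 = 699.4 torr
n(O2) = PV/RT = (699.4 × 0.3640) / (62.36 × 304.15) = 0.01342 mol
n(H2O2) = (2/1) × 0.01342 = 0.02684 mol
m(H2O2) = 0.02684 × 34.01 = 0.9128 g
%H2O2 = 0.9128 / 1.42 × 100 = 64.28%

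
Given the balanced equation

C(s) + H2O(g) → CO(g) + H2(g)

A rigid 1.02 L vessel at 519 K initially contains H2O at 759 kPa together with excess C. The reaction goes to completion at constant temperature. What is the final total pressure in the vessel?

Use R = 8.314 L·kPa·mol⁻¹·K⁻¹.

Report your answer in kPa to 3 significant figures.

Rigid vessel, constant T ⇒ P scales with total gas moles (1 → 2).
P_final = (2/1) × 759 = 1518 kPa

1520 kPa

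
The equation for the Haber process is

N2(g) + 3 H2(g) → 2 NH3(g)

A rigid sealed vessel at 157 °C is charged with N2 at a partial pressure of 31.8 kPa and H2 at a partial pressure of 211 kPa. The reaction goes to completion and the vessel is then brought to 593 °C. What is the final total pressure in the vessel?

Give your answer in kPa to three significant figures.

361 kPa

At constant V, partial pressures at 157 °C are proportional to moles, so apply stoichiometry directly to pressures.
P(H2) required for 31.8 kPa of N2 = (3/1) × 31.8 = 95.40 kPa; available 211 kPa, so N2 is limiting.
P(H2) remaining = 211 − (3/1) × 31.8 = 115.6 kPa
P(gaseous products) = (2)/1 × 31.8 = 63.60 kPa
P_total at 157 °C = 115.6 + 63.60 = 179.2 kPa
Scaling to 593 °C: P = 179.2 × 866.15/430.15 = 360.8 kPa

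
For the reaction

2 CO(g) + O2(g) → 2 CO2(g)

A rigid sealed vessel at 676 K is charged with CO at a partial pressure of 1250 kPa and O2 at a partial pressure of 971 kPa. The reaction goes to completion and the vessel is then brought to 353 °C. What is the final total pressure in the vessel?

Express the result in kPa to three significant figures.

1480 kPa

With V and T fixed, P_i ∝ n_i, so the mole ratios apply directly to partial pressures at 676 K.
P(O2) required for 1250 kPa of CO = (1/2) × 1250 = 625.0 kPa; available 971 kPa, so CO is limiting.
P(O2) remaining = 971 − (1/2) × 1250 = 346.0 kPa
P(gaseous products) = (2)/2 × 1250 = 1250 kPa
P_total at 676 K = 346.0 + 1250 = 1596 kPa
Scaling to 353 °C: P = 1596 × 626.15/676 = 1478 kPa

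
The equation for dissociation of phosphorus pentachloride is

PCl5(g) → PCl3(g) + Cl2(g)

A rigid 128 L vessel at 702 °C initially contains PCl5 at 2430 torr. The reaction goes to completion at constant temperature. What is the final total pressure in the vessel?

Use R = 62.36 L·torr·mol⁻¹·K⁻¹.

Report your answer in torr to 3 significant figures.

4860 torr

At constant T and V, P ∝ n(gas): 1 mol gas → 2 mol gas.
P_final = (2/1) × 2430 = 4860 torr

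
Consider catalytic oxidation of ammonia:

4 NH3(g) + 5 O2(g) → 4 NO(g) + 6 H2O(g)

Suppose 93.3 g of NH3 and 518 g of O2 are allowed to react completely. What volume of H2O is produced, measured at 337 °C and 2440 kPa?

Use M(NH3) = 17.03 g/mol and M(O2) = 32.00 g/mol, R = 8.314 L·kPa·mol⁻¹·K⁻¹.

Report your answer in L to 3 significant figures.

n(NH3) = 93.3 / 17.03 = 5.479 mol
n(O2) = 518 / 32.00 = 16.19 mol
For 5.479 mol NH3, stoichiometry requires (5/4) × 5.479 = 6.849 mol O2; 16.19 mol is available, so NH3 is limiting.
n(H2O) = (6/4) × 5.479 = 8.219 mol
V(H2O) = nRT/P = 8.219 × 8.314 × 610.15 / 2440 = 17.09 L

17.1 L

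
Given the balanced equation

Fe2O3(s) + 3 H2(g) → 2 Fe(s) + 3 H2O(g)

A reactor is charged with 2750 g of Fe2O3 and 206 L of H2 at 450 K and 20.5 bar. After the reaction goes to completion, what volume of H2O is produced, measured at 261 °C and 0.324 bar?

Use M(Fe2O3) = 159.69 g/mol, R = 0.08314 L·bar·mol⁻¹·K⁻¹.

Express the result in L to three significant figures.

n(Fe2O3) = 2750 / 159.69 = 17.22 mol
n(H2) = PV/RT = (20.5 × 206) / (0.08314 × 450) = 112.9 mol
For 17.22 mol Fe2O3, stoichiometry requires (3/1) × 17.22 = 51.66 mol H2; 112.9 mol is available, so Fe2O3 is limiting.
n(H2O) = (3/1) × 17.22 = 51.66 mol
V(H2O) = nRT/P = 51.66 × 0.08314 × 534.15 / 0.324 = 7081 L

7080 L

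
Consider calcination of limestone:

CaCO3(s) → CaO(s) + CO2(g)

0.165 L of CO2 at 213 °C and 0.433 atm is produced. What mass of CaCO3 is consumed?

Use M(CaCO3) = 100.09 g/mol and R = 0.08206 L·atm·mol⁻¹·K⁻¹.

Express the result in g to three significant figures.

n(CO2) = PV/RT = (0.433 × 0.165) / (0.08206 × 486.15) = 0.001791 mol
n(CaCO3) = (1/1) × 0.001791 = 0.001791 mol
m(CaCO3) = 0.001791 × 100.09 = 0.1793 g

0.179 g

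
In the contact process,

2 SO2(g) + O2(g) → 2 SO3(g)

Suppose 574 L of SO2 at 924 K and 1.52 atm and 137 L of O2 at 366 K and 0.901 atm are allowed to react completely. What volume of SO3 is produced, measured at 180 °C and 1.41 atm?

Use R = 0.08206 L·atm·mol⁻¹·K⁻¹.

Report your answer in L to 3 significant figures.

n(SO2) = PV/RT = (1.52 × 574) / (0.08206 × 924) = 11.51 mol
n(O2) = PV/RT = (0.901 × 137) / (0.08206 × 366) = 4.110 mol
For 11.51 mol SO2, stoichiometry requires (1/2) × 11.51 = 5.755 mol O2; 4.110 mol is available, so O2 is limiting.
n(SO3) = (2/1) × 4.110 = 8.220 mol
V(SO3) = nRT/P = 8.220 × 0.08206 × 453.15 / 1.41 = 216.8 L

217 L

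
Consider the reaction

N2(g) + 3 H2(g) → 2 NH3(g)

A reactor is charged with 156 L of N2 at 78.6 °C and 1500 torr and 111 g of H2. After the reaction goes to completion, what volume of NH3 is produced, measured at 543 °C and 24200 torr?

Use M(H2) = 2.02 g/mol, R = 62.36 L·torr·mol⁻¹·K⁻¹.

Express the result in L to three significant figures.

n(N2) = PV/RT = (1500 × 156) / (62.36 × 351.75) = 10.67 mol
n(H2) = 111 / 2.02 = 54.95 mol
For 10.67 mol N2, stoichiometry requires (3/1) × 10.67 = 32.01 mol H2; 54.95 mol is available, so N2 is limiting.
n(NH3) = (2/1) × 10.67 = 21.34 mol
V(NH3) = nRT/P = 21.34 × 62.36 × 816.15 / 24200 = 44.88 L

44.9 L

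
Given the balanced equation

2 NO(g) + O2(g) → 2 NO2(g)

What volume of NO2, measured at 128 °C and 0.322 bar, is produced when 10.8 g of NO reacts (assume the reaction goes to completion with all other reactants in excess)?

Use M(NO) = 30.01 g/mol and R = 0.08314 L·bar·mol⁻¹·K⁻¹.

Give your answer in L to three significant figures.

37.3 L

n(NO) = 10.80 / 30.01 = 0.3599 mol
n(NO2) = (2/2) × 0.3599 = 0.3599 mol
V = nRT/P = 0.3599 × 0.08314 × 401.15 / 0.322 = 37.28 L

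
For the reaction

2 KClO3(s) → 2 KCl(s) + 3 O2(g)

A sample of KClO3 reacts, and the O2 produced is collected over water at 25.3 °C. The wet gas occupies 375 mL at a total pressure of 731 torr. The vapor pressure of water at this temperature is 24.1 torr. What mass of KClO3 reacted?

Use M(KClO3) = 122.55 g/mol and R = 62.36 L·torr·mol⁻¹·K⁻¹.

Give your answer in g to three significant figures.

1.16 g

P(O2) = 731 − 24.1 = 706.9 torr
n(O2) = PV/RT = (706.9 × 0.3750) / (62.36 × 298.45) = 0.01424 mol
n(KClO3) = (2/3) × 0.01424 = 0.009493 mol
m(KClO3) = 0.009493 × 122.55 = 1.163 g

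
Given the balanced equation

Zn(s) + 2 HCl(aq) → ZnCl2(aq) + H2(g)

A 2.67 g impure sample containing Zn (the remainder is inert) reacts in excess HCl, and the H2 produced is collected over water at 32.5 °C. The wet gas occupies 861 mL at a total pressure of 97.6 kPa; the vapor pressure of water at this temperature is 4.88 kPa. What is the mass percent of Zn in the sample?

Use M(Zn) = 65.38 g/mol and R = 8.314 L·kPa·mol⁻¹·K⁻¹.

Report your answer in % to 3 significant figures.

76.9 %

P(H2) = 97.6 − 4.88 = 92.72 kPa
n(H2) = PV/RT = (92.72 × 0.8610) / (8.314 × 305.65) = 0.03142 mol
n(Zn) = (1/1) × 0.03142 = 0.03142 mol
m(Zn) = 0.03142 × 65.38 = 2.054 g
%Zn = 2.054 / 2.67 × 100 = 76.93%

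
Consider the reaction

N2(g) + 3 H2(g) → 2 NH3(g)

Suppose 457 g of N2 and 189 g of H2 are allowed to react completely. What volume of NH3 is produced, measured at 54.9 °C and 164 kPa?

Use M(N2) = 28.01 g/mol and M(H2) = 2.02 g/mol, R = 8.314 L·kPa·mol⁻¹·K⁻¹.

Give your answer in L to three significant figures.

n(N2) = 457 / 28.01 = 16.32 mol
n(H2) = 189 / 2.02 = 93.56 mol
For 16.32 mol N2, stoichiometry requires (3/1) × 16.32 = 48.96 mol H2; 93.56 mol is available, so N2 is limiting.
n(NH3) = (2/1) × 16.32 = 32.64 mol
V(NH3) = nRT/P = 32.64 × 8.314 × 328.05 / 164 = 542.8 L

543 L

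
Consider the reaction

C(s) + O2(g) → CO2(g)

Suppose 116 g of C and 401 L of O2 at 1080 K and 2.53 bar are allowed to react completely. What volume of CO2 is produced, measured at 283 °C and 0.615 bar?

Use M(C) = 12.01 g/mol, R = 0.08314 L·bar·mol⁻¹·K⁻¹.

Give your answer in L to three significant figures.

n(C) = 116 / 12.01 = 9.659 mol
n(O2) = PV/RT = (2.53 × 401) / (0.08314 × 1080) = 11.30 mol
For 9.659 mol C, stoichiometry requires (1/1) × 9.659 = 9.659 mol O2; 11.30 mol is available, so C is limiting.
n(CO2) = (1/1) × 9.659 = 9.659 mol
V(CO2) = nRT/P = 9.659 × 0.08314 × 556.15 / 0.615 = 726.2 L

726 L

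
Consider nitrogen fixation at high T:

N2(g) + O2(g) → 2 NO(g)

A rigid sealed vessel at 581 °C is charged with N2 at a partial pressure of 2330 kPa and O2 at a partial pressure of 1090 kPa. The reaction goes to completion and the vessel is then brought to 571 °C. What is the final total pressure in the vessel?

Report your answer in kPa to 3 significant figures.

With V and T fixed, P_i ∝ n_i, so the mole ratios apply directly to partial pressures at 581 °C.
P(O2) required for 2330 kPa of N2 = (1/1) × 2330 = 2330 kPa; available 1090 kPa, so O2 is limiting.
P(N2) remaining = 2330 − (1/1) × 1090 = 1240 kPa
P(gaseous products) = (2)/1 × 1090 = 2180 kPa
P_total at 581 °C = 1240 + 2180 = 3420 kPa
Scaling to 571 °C: P = 3420 × 844.15/854.15 = 3380 kPa

3380 kPa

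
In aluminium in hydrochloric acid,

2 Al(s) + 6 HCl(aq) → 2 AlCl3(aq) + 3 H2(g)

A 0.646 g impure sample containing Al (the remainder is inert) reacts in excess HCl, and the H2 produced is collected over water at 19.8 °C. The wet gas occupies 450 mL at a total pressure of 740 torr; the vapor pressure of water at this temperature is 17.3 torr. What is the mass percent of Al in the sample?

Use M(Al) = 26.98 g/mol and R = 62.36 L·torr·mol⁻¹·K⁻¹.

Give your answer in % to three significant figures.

P(H2) = 740 − 17.3 = 722.7 torr
n(H2) = PV/RT = (722.7 × 0.4500) / (62.36 × 292.95) = 0.01780 mol
n(Al) = (2/3) × 0.01780 = 0.01187 mol
m(Al) = 0.01187 × 26.98 = 0.3203 g
%Al = 0.3203 / 0.646 × 100 = 49.58%

49.6 %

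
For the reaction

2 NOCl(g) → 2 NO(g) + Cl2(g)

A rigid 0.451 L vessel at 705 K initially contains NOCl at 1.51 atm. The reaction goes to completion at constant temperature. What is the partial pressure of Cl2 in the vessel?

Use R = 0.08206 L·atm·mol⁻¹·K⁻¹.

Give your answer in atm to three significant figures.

0.755 atm

n(NOCl)₀ = PV/RT = (1.51 × 0.451) / (0.08206 × 705) = 0.01177 mol
n(Cl2) = (1/2) × 0.01177 = 0.005885 mol
P(Cl2) = nRT/V = 0.005885 × 0.08206 × 705 / 0.451 = 0.7549 atm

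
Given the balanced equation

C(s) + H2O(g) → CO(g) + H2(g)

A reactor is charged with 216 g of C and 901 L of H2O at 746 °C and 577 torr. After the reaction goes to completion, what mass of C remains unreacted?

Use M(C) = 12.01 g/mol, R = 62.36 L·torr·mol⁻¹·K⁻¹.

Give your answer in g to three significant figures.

118 g

n(C) = 216 / 12.01 = 17.99 mol
n(H2O) = PV/RT = (577 × 901) / (62.36 × 1019.15) = 8.180 mol
For 17.99 mol C, stoichiometry requires (1/1) × 17.99 = 17.99 mol H2O; 8.180 mol is available, so H2O is limiting.
n(C) consumed = (1/1) × 8.180 = 8.180 mol; remaining = 17.99 − 8.180 = 9.810 mol
m(C) = 9.810 × 12.01 = 117.8 g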